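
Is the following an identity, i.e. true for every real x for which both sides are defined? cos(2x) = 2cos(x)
No, this is NOT an identity.

Claim: cos(2x) = 2cos(x).
Test a specific point where both sides are defined: x = π/3.
LHS = cos(2x) ≈ -0.5000
RHS = 2cos(x) ≈ 1.0000
Since -0.5000 ≠ 1.0000, the equation fails at this point, so it cannot hold for every real x for which both sides are defined.
The correct double-angle formula is cos(2x) = cos²x - sin²x.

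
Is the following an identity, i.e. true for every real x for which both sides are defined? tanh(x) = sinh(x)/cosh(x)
Claim: tanh(x) = sinh(x)/cosh(x).
Reasoning: tanh(x) is defined as sinh(x)/cosh(x) = (e^x - e^-x)/(e^x + e^-x); cosh(x) ≥ 1 is never zero, so this holds for every real x.
So the two sides agree for every real x for which both sides are defined.

Conclusion: Yes, this is an identity.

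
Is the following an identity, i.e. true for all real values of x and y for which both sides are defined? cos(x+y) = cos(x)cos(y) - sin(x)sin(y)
Claim: cos(x+y) = cos(x)cos(y) - sin(x)sin(y).
Reasoning: By Euler's formula e^(i(x+y)) = e^(ix)·e^(iy) = (cos x + i·sin x)(cos y + i·sin y). The real part of the left side is cos(x+y); the real part of the product is cos(x)cos(y) - sin(x)sin(y) (since i·i = -1).
So the two sides agree for all real values of x and y for which both sides are defined.

Conclusion: Yes, this is an identity.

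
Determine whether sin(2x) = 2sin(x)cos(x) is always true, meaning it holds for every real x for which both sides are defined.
Claim: sin(2x) = 2sin(x)cos(x).
Reasoning: Put y = x in the addition formula sin(x+y) = sin(x)cos(y) + cos(x)sin(y): sin(2x) = sin(x)cos(x) + cos(x)sin(x) = 2sin(x)cos(x).
So the two sides agree for every real x for which both sides are defined.

Conclusion: Yes, this is an identity.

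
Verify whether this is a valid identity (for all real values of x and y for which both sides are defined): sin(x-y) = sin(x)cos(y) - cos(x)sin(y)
Claim: sin(x-y) = sin(x)cos(y) - cos(x)sin(y).
Reasoning: Replace y by -y in sin(x+y) = sin(x)cos(y) + cos(x)sin(y) and use cos(-y) = cos(y), sin(-y) = -sin(y): sin(x-y) = sin(x)cos(y) - cos(x)sin(y).
So the two sides agree for all real values of x and y for which both sides are defined.

Conclusion: Yes, this is an identity.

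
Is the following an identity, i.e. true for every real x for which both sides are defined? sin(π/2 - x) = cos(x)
Yes, this is an identity.

Claim: sin(π/2 - x) = cos(x).
Reasoning: Use sin(u - v) = sin(u)cos(v) - cos(u)sin(v) with u = π/2, v = x: sin(π/2)cos(x) - cos(π/2)sin(x) = 1·cos(x) - 0·sin(x) = cos(x).
So the two sides agree for every real x for which both sides are defined.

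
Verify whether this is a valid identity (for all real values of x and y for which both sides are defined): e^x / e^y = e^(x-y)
Claim: e^x / e^y = e^(x-y).
Reasoning: 1/e^y = e^(-y), so e^x / e^y = e^x · e^(-y) = e^(x + (-y)) = e^(x-y) by the product rule for exponents.
So the two sides agree for all real values of x and y for which both sides are defined.

Conclusion: Yes, this is an identity.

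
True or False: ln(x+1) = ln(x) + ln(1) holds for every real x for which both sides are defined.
False.

Claim: ln(x+1) = ln(x) + ln(1).
Test a specific point where both sides are defined: x = 1.
LHS = ln(x+1) ≈ 0.6931
RHS = ln(x) + ln(1) ≈ 0.0000
Since 0.6931 ≠ 0.0000, the equation fails at this point, so it cannot hold for every real x for which both sides are defined.
ln(1) = 0, so the right side is just ln(x), which differs from ln(x+1).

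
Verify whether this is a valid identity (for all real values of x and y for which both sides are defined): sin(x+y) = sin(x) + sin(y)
No, this is NOT an identity.

Claim: sin(x+y) = sin(x) + sin(y).
Test a specific point where both sides are defined: x = -π/6, y = π/3.
LHS = sin(x+y) ≈ 0.5000
RHS = sin(x) + sin(y) ≈ 0.3660
Since 0.5000 ≠ 0.3660, the equation fails at this point, so it cannot hold for all real values of x and y for which both sides are defined.
The correct expansion is sin(x+y) = sin(x)cos(y) + cos(x)sin(y); sine is not additive.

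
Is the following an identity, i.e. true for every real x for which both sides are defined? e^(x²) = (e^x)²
No, this is NOT an identity.

Claim: e^(x²) = (e^x)².
Test a specific point where both sides are defined: x = -1.
LHS = e^(x²) ≈ 2.7183
RHS = (e^x)² ≈ 0.1353
Since 2.7183 ≠ 0.1353, the equation fails at this point, so it cannot hold for every real x for which both sides are defined.
(e^x)² = e^(2x), and 2x ≠ x² in general.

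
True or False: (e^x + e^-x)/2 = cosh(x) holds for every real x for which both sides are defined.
Claim: (e^x + e^-x)/2 = cosh(x).
Reasoning: This is exactly the definition of the hyperbolic cosine: cosh(x) := (e^x + e^-x)/2.
So the two sides agree for every real x for which both sides are defined.

Conclusion: True.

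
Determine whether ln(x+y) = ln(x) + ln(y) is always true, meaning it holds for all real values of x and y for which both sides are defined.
Claim: ln(x+y) = ln(x) + ln(y).
Test a specific point where both sides are defined: x = 4, y = 5.
LHS = ln(x+y) ≈ 2.1972
RHS = ln(x) + ln(y) ≈ 2.9957
Since 2.1972 ≠ 2.9957, the equation fails at this point, so it cannot hold for all real values of x and y for which both sides are defined.
ln(x) + ln(y) = ln(xy), not ln(x+y).

Conclusion: No, this is NOT an identity.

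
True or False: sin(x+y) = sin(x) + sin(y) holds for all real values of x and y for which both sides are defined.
False.

Claim: sin(x+y) = sin(x) + sin(y).
Test a specific point where both sides are defined: x = -π/4, y = π.
LHS = sin(x+y) ≈ 0.7071
RHS = sin(x) + sin(y) ≈ -0.7071
Since 0.7071 ≠ -0.7071, the equation fails at this point, so it cannot hold for all real values of x and y for which both sides are defined.
The correct expansion is sin(x+y) = sin(x)cos(y) + cos(x)sin(y); sine is not additive.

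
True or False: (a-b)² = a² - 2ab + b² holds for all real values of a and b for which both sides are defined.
Claim: (a-b)² = a² - 2ab + b².
Reasoning: Expand: (a-b)² = (a-b)(a-b) = a·a - a·b - b·a + b·b = a² - 2ab + b².
So the two sides agree for all real values of a and b for which both sides are defined.

Conclusion: True.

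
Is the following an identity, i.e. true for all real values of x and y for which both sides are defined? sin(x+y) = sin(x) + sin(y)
Claim: sin(x+y) = sin(x) + sin(y).
Test a specific point where both sides are defined: x = -π/3, y = π.
LHS = sin(x+y) ≈ 0.8660
RHS = sin(x) + sin(y) ≈ -0.8660
Since 0.8660 ≠ -0.8660, the equation fails at this point, so it cannot hold for all real values of x and y for which both sides are defined.
The correct expansion is sin(x+y) = sin(x)cos(y) + cos(x)sin(y); sine is not additive.

Conclusion: No, this is NOT an identity.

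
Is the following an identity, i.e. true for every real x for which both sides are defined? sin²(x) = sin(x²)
No, this is NOT an identity.

Claim: sin²(x) = sin(x²).
Test a specific point where both sides are defined: x = π/3.
LHS = sin²(x) ≈ 0.7500
RHS = sin(x²) ≈ 0.8897
Since 0.7500 ≠ 0.8897, the equation fails at this point, so it cannot hold for every real x for which both sides are defined.
sin²(x) means (sin x)², squaring the output; sin(x²) squares the input. These are different functions.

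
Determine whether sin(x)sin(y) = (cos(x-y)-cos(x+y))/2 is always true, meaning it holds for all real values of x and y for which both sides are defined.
Claim: sin(x)sin(y) = (cos(x-y)-cos(x+y))/2.
Reasoning: cos(x-y) = cos(x)cos(y) + sin(x)sin(y) and cos(x+y) = cos(x)cos(y) - sin(x)sin(y). Subtracting, cos(x-y) - cos(x+y) = 2sin(x)sin(y); divide by 2.
So the two sides agree for all real values of x and y for which both sides are defined.

Conclusion: Yes, this is an identity.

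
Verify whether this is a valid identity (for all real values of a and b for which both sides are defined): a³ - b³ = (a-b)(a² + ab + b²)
Yes, this is an identity.

Claim: a³ - b³ = (a-b)(a² + ab + b²).
Reasoning: Expand the right side: (a-b)(a² + ab + b²) = a³ + a²b + ab² - a²b - ab² - b³ = a³ - b³ (the middle terms cancel in pairs).
So the two sides agree for all real values of a and b for which both sides are defined.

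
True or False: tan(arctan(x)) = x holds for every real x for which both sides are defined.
Claim: tan(arctan(x)) = x.
Reasoning: For every real x, arctan(x) is by definition the angle in (-π/2, π/2) whose tangent equals x. Taking the tangent of that angle returns x.
So the two sides agree for every real x for which both sides are defined.

Conclusion: True.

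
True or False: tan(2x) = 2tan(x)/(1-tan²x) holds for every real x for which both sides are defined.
True.

Claim: tan(2x) = 2tan(x)/(1-tan²x).
Reasoning: tan(2x) = sin(2x)/cos(2x) = 2sin(x)cos(x) / (cos²x - sin²x). Divide numerator and denominator by cos²x: 2tan(x) / (1 - tan²x).
So the two sides agree for every real x for which both sides are defined.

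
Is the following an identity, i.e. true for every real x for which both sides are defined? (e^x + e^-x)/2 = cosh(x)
Claim: (e^x + e^-x)/2 = cosh(x).
Reasoning: This is exactly the definition of the hyperbolic cosine: cosh(x) := (e^x + e^-x)/2.
So the two sides agree for every real x for which both sides are defined.

Conclusion: Yes, this is an identity.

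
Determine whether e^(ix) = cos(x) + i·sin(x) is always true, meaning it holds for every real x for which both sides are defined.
Claim: e^(ix) = cos(x) + i·sin(x).
Reasoning: Euler's formula. Expand e^(ix) = Σ (ix)^k / k!. Since i² = -1, the even-k terms are Σ (-1)^m x^(2m)/(2m)! = cos(x) and the odd-k terms are i · Σ (-1)^m x^(2m+1)/(2m+1)! = i·sin(x).
So the two sides agree for every real x for which both sides are defined.

Conclusion: Yes, this is an identity.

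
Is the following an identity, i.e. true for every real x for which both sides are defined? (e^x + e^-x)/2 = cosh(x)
Claim: (e^x + e^-x)/2 = cosh(x).
Reasoning: This is exactly the definition of the hyperbolic cosine: cosh(x) := (e^x + e^-x)/2.
So the two sides agree for every real x for which both sides are defined.

Conclusion: Yes, this is an identity.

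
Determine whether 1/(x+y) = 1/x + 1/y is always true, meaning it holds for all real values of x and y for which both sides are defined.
No, this is NOT an identity.

Claim: 1/(x+y) = 1/x + 1/y.
Test a specific point where both sides are defined: x = -1, y = 1/2.
LHS = 1/(x+y) ≈ -2.0000
RHS = 1/x + 1/y ≈ 1.0000
Since -2.0000 ≠ 1.0000, the equation fails at this point, so it cannot hold for all real values of x and y for which both sides are defined.
1/x + 1/y = (x+y)/(xy), which is not 1/(x+y).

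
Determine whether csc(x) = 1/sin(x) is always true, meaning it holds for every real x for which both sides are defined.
Yes, this is an identity.

Claim: csc(x) = 1/sin(x).
Reasoning: csc(x) is by definition the reciprocal of sin(x), wherever sin(x) ≠ 0.
So the two sides agree for every real x for which both sides are defined.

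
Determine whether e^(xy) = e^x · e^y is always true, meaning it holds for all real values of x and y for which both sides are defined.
Claim: e^(xy) = e^x · e^y.
Test a specific point where both sides are defined: x = 3/2, y = 2.
LHS = e^(xy) ≈ 20.0855
RHS = e^x · e^y ≈ 33.1155
Since 20.0855 ≠ 33.1155, the equation fails at this point, so it cannot hold for all real values of x and y for which both sides are defined.
e^x · e^y = e^(x+y), not e^(xy).

Conclusion: No, this is NOT an identity.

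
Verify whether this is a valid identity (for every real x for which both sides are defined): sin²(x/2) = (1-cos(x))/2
Claim: sin²(x/2) = (1-cos(x))/2.
Reasoning: Use cos(2θ) = 1 - 2sin²θ with θ = x/2: cos(x) = 1 - 2sin²(x/2). Solving for sin²(x/2) gives (1 - cos(x))/2.
So the two sides agree for every real x for which both sides are defined.

Conclusion: Yes, this is an identity.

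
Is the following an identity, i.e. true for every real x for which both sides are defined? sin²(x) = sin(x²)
Claim: sin²(x) = sin(x²).
Test a specific point where both sides are defined: x = -π/3.
LHS = sin²(x) ≈ 0.7500
RHS = sin(x²) ≈ 0.8897
Since 0.7500 ≠ 0.8897, the equation fails at this point, so it cannot hold for every real x for which both sides are defined.
sin²(x) means (sin x)², squaring the output; sin(x²) squares the input. These are different functions.

Conclusion: No, this is NOT an identity.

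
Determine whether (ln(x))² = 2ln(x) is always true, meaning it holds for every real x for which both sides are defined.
Claim: (ln(x))² = 2ln(x).
Test a specific point where both sides are defined: x = 4.
LHS = (ln(x))² ≈ 1.9218
RHS = 2ln(x) ≈ 2.7726
Since 1.9218 ≠ 2.7726, the equation fails at this point, so it cannot hold for every real x for which both sides are defined.
2ln(x) equals ln(x²), which is not the same as (ln x)².

Conclusion: No, this is NOT an identity.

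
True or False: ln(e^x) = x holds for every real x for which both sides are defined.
Claim: ln(e^x) = x.
Reasoning: ln is the inverse of the exponential: ln(e^x) asks for the exponent p with e^p = e^x, and since e^p is one-to-one that exponent is p = x.
So the two sides agree for every real x for which both sides are defined.

Conclusion: True.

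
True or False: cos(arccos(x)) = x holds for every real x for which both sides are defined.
True.

Claim: cos(arccos(x)) = x.
Reasoning: For -1 ≤ x ≤ 1 (where arccos is defined), arccos(x) is by definition an angle whose cosine equals x. Taking the cosine of that angle returns x. (Note the other order, arccos(cos x) = x, is NOT an identity.)
So the two sides agree for every real x for which both sides are defined.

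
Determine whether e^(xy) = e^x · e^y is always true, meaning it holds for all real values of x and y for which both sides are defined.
Claim: e^(xy) = e^x · e^y.
Test a specific point where both sides are defined: x = -1, y = 3/2.
LHS = e^(xy) ≈ 0.2231
RHS = e^x · e^y ≈ 1.6487
Since 0.2231 ≠ 1.6487, the equation fails at this point, so it cannot hold for all real values of x and y for which both sides are defined.
e^x · e^y = e^(x+y), not e^(xy).

Conclusion: No, this is NOT an identity.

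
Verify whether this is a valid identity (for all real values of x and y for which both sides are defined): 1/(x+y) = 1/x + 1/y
Claim: 1/(x+y) = 1/x + 1/y.
Test a specific point where both sides are defined: x = 5, y = 1.
LHS = 1/(x+y) ≈ 0.1667
RHS = 1/x + 1/y ≈ 1.2000
Since 0.1667 ≠ 1.2000, the equation fails at this point, so it cannot hold for all real values of x and y for which both sides are defined.
1/x + 1/y = (x+y)/(xy), which is not 1/(x+y).

Conclusion: No, this is NOT an identity.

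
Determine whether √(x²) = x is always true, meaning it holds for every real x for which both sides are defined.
Claim: √(x²) = x.
Test a specific point where both sides are defined: x = -2.
LHS = √(x²) ≈ 2.0000
RHS = x ≈ -2.0000
Since 2.0000 ≠ -2.0000, the equation fails at this point, so it cannot hold for every real x for which both sides are defined.
√(x²) = |x|, which differs from x whenever x < 0 (both sides are defined for every real x).

Conclusion: No, this is NOT an identity.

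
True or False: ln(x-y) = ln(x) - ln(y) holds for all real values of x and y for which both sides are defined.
Claim: ln(x-y) = ln(x) - ln(y).
Test a specific point where both sides are defined: x = 4, y = 3.
LHS = ln(x-y) ≈ 0.0000
RHS = ln(x) - ln(y) ≈ 0.2877
Since 0.0000 ≠ 0.2877, the equation fails at this point, so it cannot hold for all real values of x and y for which both sides are defined.
ln(x) - ln(y) = ln(x/y), not ln(x-y).

Conclusion: False.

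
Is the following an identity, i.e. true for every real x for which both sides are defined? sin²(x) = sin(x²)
Claim: sin²(x) = sin(x²).
Test a specific point where both sides are defined: x = -π/3.
LHS = sin²(x) ≈ 0.7500
RHS = sin(x²) ≈ 0.8897
Since 0.7500 ≠ 0.8897, the equation fails at this point, so it cannot hold for every real x for which both sides are defined.
sin²(x) means (sin x)², squaring the output; sin(x²) squares the input. These are different functions.

Conclusion: No, this is NOT an identity.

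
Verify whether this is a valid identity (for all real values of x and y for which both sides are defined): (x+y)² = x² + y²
Claim: (x+y)² = x² + y².
Test a specific point where both sides are defined: x = 3, y = 5.
LHS = (x+y)² ≈ 64.0000
RHS = x² + y² ≈ 34.0000
Since 64.0000 ≠ 34.0000, the equation fails at this point, so it cannot hold for all real values of x and y for which both sides are defined.
The correct expansion is (x+y)² = x² + 2xy + y²; the cross term 2xy is missing.

Conclusion: No, this is NOT an identity.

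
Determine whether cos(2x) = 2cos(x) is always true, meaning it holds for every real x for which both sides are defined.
Claim: cos(2x) = 2cos(x).
Test a specific point where both sides are defined: x = π/3.
LHS = cos(2x) ≈ -0.5000
RHS = 2cos(x) ≈ 1.0000
Since -0.5000 ≠ 1.0000, the equation fails at this point, so it cannot hold for every real x for which both sides are defined.
The correct double-angle formula is cos(2x) = cos²x - sin²x.

Conclusion: No, this is NOT an identity.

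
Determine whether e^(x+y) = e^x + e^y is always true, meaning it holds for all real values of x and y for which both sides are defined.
No, this is NOT an identity.

Claim: e^(x+y) = e^x + e^y.
Test a specific point where both sides are defined: x = 3, y = 5.
LHS = e^(x+y) ≈ 2980.9580
RHS = e^x + e^y ≈ 168.4987
Since 2980.9580 ≠ 168.4987, the equation fails at this point, so it cannot hold for all real values of x and y for which both sides are defined.
The correct rule is e^(x+y) = e^x · e^y (a product, not a sum).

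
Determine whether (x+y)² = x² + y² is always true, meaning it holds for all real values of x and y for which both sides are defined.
No, this is NOT an identity.

Claim: (x+y)² = x² + y².
Test a specific point where both sides are defined: x = 2, y = -1.
LHS = (x+y)² ≈ 1.0000
RHS = x² + y² ≈ 5.0000
Since 1.0000 ≠ 5.0000, the equation fails at this point, so it cannot hold for all real values of x and y for which both sides are defined.
The correct expansion is (x+y)² = x² + 2xy + y²; the cross term 2xy is missing.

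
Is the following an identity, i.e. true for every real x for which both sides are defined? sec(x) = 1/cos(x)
Claim: sec(x) = 1/cos(x).
Reasoning: sec(x) is by definition the reciprocal of cos(x), wherever cos(x) ≠ 0.
So the two sides agree for every real x for which both sides are defined.

Conclusion: Yes, this is an identity.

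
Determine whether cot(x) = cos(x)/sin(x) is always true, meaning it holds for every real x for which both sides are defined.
Yes, this is an identity.

Claim: cot(x) = cos(x)/sin(x).
Reasoning: cot(x) is defined as 1/tan(x) = 1/(sin(x)/cos(x)) = cos(x)/sin(x), wherever sin(x) ≠ 0.
So the two sides agree for every real x for which both sides are defined.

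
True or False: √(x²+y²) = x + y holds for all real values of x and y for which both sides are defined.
Claim: √(x²+y²) = x + y.
Test a specific point where both sides are defined: x = -2, y = 3.
LHS = √(x²+y²) ≈ 3.6056
RHS = x + y ≈ 1.0000
Since 3.6056 ≠ 1.0000, the equation fails at this point, so it cannot hold for all real values of x and y for which both sides are defined.
(x+y)² = x² + 2xy + y², not x² + y², so the square root does not split this way.

Conclusion: False.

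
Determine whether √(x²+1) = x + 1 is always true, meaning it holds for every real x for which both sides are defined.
No, this is NOT an identity.

Claim: √(x²+1) = x + 1.
Test a specific point where both sides are defined: x = 4.
LHS = √(x²+1) ≈ 4.1231
RHS = x + 1 ≈ 5.0000
Since 4.1231 ≠ 5.0000, the equation fails at this point, so it cannot hold for every real x for which both sides are defined.
(x+1)² = x² + 2x + 1 ≠ x² + 1 unless x = 0.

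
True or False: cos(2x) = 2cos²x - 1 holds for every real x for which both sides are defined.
Claim: cos(2x) = 2cos²x - 1.
Reasoning: cos(2x) = cos²x - sin²x. Replace sin²x by 1 - cos²x: cos²x - (1 - cos²x) = 2cos²x - 1.
So the two sides agree for every real x for which both sides are defined.

Conclusion: True.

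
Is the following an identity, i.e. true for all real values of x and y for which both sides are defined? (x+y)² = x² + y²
Claim: (x+y)² = x² + y².
Test a specific point where both sides are defined: x = -2, y = 1.
LHS = (x+y)² ≈ 1.0000
RHS = x² + y² ≈ 5.0000
Since 1.0000 ≠ 5.0000, the equation fails at this point, so it cannot hold for all real values of x and y for which both sides are defined.
The correct expansion is (x+y)² = x² + 2xy + y²; the cross term 2xy is missing.

Conclusion: No, this is NOT an identity.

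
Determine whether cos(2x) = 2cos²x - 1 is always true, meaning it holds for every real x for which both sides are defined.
Yes, this is an identity.

Claim: cos(2x) = 2cos²x - 1.
Reasoning: cos(2x) = cos²x - sin²x. Replace sin²x by 1 - cos²x: cos²x - (1 - cos²x) = 2cos²x - 1.
So the two sides agree for every real x for which both sides are defined.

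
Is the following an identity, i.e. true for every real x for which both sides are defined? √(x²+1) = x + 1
No, this is NOT an identity.

Claim: √(x²+1) = x + 1.
Test a specific point where both sides are defined: x = -1.
LHS = √(x²+1) ≈ 1.4142
RHS = x + 1 ≈ 0.0000
Since 1.4142 ≠ 0.0000, the equation fails at this point, so it cannot hold for every real x for which both sides are defined.
(x+1)² = x² + 2x + 1 ≠ x² + 1 unless x = 0.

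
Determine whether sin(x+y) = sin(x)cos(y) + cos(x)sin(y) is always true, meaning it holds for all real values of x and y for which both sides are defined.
Claim: sin(x+y) = sin(x)cos(y) + cos(x)sin(y).
Reasoning: By Euler's formula e^(i(x+y)) = e^(ix)·e^(iy) = (cos x + i·sin x)(cos y + i·sin y). The imaginary part of the left side is sin(x+y); the imaginary part of the product is sin(x)cos(y) + cos(x)sin(y).
So the two sides agree for all real values of x and y for which both sides are defined.

Conclusion: Yes, this is an identity.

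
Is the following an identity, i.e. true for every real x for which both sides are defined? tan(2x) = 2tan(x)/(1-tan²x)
Claim: tan(2x) = 2tan(x)/(1-tan²x).
Reasoning: tan(2x) = sin(2x)/cos(2x) = 2sin(x)cos(x) / (cos²x - sin²x). Divide numerator and denominator by cos²x: 2tan(x) / (1 - tan²x).
So the two sides agree for every real x for which both sides are defined.

Conclusion: Yes, this is an identity.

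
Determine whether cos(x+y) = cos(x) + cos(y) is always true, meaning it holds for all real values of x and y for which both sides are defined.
Claim: cos(x+y) = cos(x) + cos(y).
Test a specific point where both sides are defined: x = π/4, y = π.
LHS = cos(x+y) ≈ -0.7071
RHS = cos(x) + cos(y) ≈ -0.2929
Since -0.7071 ≠ -0.2929, the equation fails at this point, so it cannot hold for all real values of x and y for which both sides are defined.
The correct expansion is cos(x+y) = cos(x)cos(y) - sin(x)sin(y); cosine is not additive.

Conclusion: No, this is NOT an identity.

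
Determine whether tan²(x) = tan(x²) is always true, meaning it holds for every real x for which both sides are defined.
Claim: tan²(x) = tan(x²).
Test a specific point where both sides are defined: x = -π/3.
LHS = tan²(x) ≈ 3.0000
RHS = tan(x²) ≈ 1.9485
Since 3.0000 ≠ 1.9485, the equation fails at this point, so it cannot hold for every real x for which both sides are defined.
tan²(x) means (tan x)², squaring the output; tan(x²) squares the input. These are different functions.

Conclusion: No, this is NOT an identity.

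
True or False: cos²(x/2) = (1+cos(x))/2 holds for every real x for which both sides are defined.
Claim: cos²(x/2) = (1+cos(x))/2.
Reasoning: Use cos(2θ) = 2cos²θ - 1 with θ = x/2: cos(x) = 2cos²(x/2) - 1. Solving for cos²(x/2) gives (1 + cos(x))/2.
So the two sides agree for every real x for which both sides are defined.

Conclusion: True.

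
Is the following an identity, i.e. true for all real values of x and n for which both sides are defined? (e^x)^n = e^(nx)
Claim: (e^x)^n = e^(nx).
Reasoning: e^x is a positive real number, and for a positive base B and real exponent n, B^n = e^(n·ln B). With B = e^x, ln B = x, so (e^x)^n = e^(n·x).
So the two sides agree for all real values of x and n for which both sides are defined.

Conclusion: Yes, this is an identity.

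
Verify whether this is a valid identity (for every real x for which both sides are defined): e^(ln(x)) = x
Yes, this is an identity.

Claim: e^(ln(x)) = x.
Reasoning: For x > 0, ln(x) is by definition the exponent p such that e^p = x. Raising e to that exponent therefore returns x: e^(ln x) = x.
So the two sides agree for every real x for which both sides are defined.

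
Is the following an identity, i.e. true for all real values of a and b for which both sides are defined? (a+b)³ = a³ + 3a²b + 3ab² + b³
Claim: (a+b)³ = a³ + 3a²b + 3ab² + b³.
Reasoning: (a+b)³ = (a+b)(a+b)² = (a+b)(a² + 2ab + b²) = a³ + 2a²b + ab² + a²b + 2ab² + b³ = a³ + 3a²b + 3ab² + b³.
So the two sides agree for all real values of a and b for which both sides are defined.

Conclusion: Yes, this is an identity.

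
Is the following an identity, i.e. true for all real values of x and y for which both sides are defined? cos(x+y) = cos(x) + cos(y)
Claim: cos(x+y) = cos(x) + cos(y).
Test a specific point where both sides are defined: x = -π/3, y = π/6.
LHS = cos(x+y) ≈ 0.8660
RHS = cos(x) + cos(y) ≈ 1.3660
Since 0.8660 ≠ 1.3660, the equation fails at this point, so it cannot hold for all real values of x and y for which both sides are defined.
The correct expansion is cos(x+y) = cos(x)cos(y) - sin(x)sin(y); cosine is not additive.

Conclusion: No, this is NOT an identity.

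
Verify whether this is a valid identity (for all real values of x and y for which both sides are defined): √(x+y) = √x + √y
Claim: √(x+y) = √x + √y.
Test a specific point where both sides are defined: x = 3/2, y = 1.
LHS = √(x+y) ≈ 1.5811
RHS = √x + √y ≈ 2.2247
Since 1.5811 ≠ 2.2247, the equation fails at this point, so it cannot hold for all real values of x and y for which both sides are defined.
Squaring the right side gives x + 2√(xy) + y, not x + y.

Conclusion: No, this is NOT an identity.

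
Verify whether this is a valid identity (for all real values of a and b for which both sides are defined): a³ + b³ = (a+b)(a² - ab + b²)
Yes, this is an identity.

Claim: a³ + b³ = (a+b)(a² - ab + b²).
Reasoning: Expand the right side: (a+b)(a² - ab + b²) = a³ - a²b + ab² + a²b - ab² + b³ = a³ + b³ (the middle terms cancel in pairs).
So the two sides agree for all real values of a and b for which both sides are defined.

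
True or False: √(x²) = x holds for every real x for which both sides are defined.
Claim: √(x²) = x.
Test a specific point where both sides are defined: x = -1.
LHS = √(x²) ≈ 1.0000
RHS = x ≈ -1.0000
Since 1.0000 ≠ -1.0000, the equation fails at this point, so it cannot hold for every real x for which both sides are defined.
√(x²) = |x|, which differs from x whenever x < 0 (both sides are defined for every real x).

Conclusion: False.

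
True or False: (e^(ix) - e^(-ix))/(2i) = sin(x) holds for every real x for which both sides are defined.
True.

Claim: (e^(ix) - e^(-ix))/(2i) = sin(x).
Reasoning: By Euler's formula e^(ix) = cos(x) + i·sin(x) and e^(-ix) = cos(x) - i·sin(x). Subtracting cancels the cosine terms: e^(ix) - e^(-ix) = 2i·sin(x); divide by 2i.
So the two sides agree for every real x for which both sides are defined.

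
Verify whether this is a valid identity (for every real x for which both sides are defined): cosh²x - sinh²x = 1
Yes, this is an identity.

Claim: cosh²x - sinh²x = 1.
Reasoning: With cosh(x) = (e^x + e^-x)/2 and sinh(x) = (e^x - e^-x)/2: cosh²x = (e^(2x) + 2 + e^(-2x))/4 and sinh²x = (e^(2x) - 2 + e^(-2x))/4. Subtracting leaves 4/4 = 1.
So the two sides agree for every real x for which both sides are defined.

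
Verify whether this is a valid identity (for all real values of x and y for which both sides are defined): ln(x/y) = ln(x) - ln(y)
Claim: ln(x/y) = ln(x) - ln(y).
Reasoning: Both sides are simultaneously defined only when x, y > 0. Write x = e^p, y = e^q. Then x/y = e^(p-q), so ln(x/y) = p - q = ln(x) - ln(y).
So the two sides agree for all real values of x and y for which both sides are defined.

Conclusion: Yes, this is an identity.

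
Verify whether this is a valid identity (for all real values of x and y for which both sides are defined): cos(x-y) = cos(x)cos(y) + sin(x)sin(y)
Claim: cos(x-y) = cos(x)cos(y) + sin(x)sin(y).
Reasoning: Replace y by -y in cos(x+y) = cos(x)cos(y) - sin(x)sin(y) and use cos(-y) = cos(y), sin(-y) = -sin(y): cos(x-y) = cos(x)cos(y) + sin(x)sin(y).
So the two sides agree for all real values of x and y for which both sides are defined.

Conclusion: Yes, this is an identity.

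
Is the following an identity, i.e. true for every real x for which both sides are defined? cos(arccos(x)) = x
Yes, this is an identity.

Claim: cos(arccos(x)) = x.
Reasoning: For -1 ≤ x ≤ 1 (where arccos is defined), arccos(x) is by definition an angle whose cosine equals x. Taking the cosine of that angle returns x. (Note the other order, arccos(cos x) = x, is NOT an identity.)
So the two sides agree for every real x for which both sides are defined.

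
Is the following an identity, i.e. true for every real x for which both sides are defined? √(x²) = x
No, this is NOT an identity.

Claim: √(x²) = x.
Test a specific point where both sides are defined: x = -1.
LHS = √(x²) ≈ 1.0000
RHS = x ≈ -1.0000
Since 1.0000 ≠ -1.0000, the equation fails at this point, so it cannot hold for every real x for which both sides are defined.
√(x²) = |x|, which differs from x whenever x < 0 (both sides are defined for every real x).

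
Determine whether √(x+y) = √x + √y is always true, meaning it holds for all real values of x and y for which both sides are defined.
No, this is NOT an identity.

Claim: √(x+y) = √x + √y.
Test a specific point where both sides are defined: x = 1/2, y = 5.
LHS = √(x+y) ≈ 2.3452
RHS = √x + √y ≈ 2.9432
Since 2.3452 ≠ 2.9432, the equation fails at this point, so it cannot hold for all real values of x and y for which both sides are defined.
Squaring the right side gives x + 2√(xy) + y, not x + y.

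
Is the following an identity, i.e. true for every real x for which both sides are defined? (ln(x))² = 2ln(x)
No, this is NOT an identity.

Claim: (ln(x))² = 2ln(x).
Test a specific point where both sides are defined: x = 1/2.
LHS = (ln(x))² ≈ 0.4805
RHS = 2ln(x) ≈ -1.3863
Since 0.4805 ≠ -1.3863, the equation fails at this point, so it cannot hold for every real x for which both sides are defined.
2ln(x) equals ln(x²), which is not the same as (ln x)².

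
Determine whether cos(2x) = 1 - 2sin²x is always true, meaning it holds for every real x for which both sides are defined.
Claim: cos(2x) = 1 - 2sin²x.
Reasoning: cos(2x) = cos²x - sin²x. Replace cos²x by 1 - sin²x: (1 - sin²x) - sin²x = 1 - 2sin²x.
So the two sides agree for every real x for which both sides are defined.

Conclusion: Yes, this is an identity.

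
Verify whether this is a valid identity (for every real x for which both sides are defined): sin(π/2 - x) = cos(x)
Yes, this is an identity.

Claim: sin(π/2 - x) = cos(x).
Reasoning: Use sin(u - v) = sin(u)cos(v) - cos(u)sin(v) with u = π/2, v = x: sin(π/2)cos(x) - cos(π/2)sin(x) = 1·cos(x) - 0·sin(x) = cos(x).
So the two sides agree for every real x for which both sides are defined.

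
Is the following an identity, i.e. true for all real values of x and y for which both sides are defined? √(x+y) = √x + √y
Claim: √(x+y) = √x + √y.
Test a specific point where both sides are defined: x = 1, y = 5.
LHS = √(x+y) ≈ 2.4495
RHS = √x + √y ≈ 3.2361
Since 2.4495 ≠ 3.2361, the equation fails at this point, so it cannot hold for all real values of x and y for which both sides are defined.
Squaring the right side gives x + 2√(xy) + y, not x + y.

Conclusion: No, this is NOT an identity.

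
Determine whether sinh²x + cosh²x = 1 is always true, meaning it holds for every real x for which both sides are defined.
No, this is NOT an identity.

Claim: sinh²x + cosh²x = 1.
Test a specific point where both sides are defined: x = 3.
LHS = sinh²x + cosh²x ≈ 201.7156
RHS = 1 ≈ 1.0000
Since 201.7156 ≠ 1.0000, the equation fails at this point, so it cannot hold for every real x for which both sides are defined.
The correct hyperbolic identity is cosh²x - sinh²x = 1 (a difference); the sum sinh²x + cosh²x equals cosh(2x).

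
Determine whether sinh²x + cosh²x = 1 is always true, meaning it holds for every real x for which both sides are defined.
No, this is NOT an identity.

Claim: sinh²x + cosh²x = 1.
Test a specific point where both sides are defined: x = 1/2.
LHS = sinh²x + cosh²x ≈ 1.5431
RHS = 1 ≈ 1.0000
Since 1.5431 ≠ 1.0000, the equation fails at this point, so it cannot hold for every real x for which both sides are defined.
The correct hyperbolic identity is cosh²x - sinh²x = 1 (a difference); the sum sinh²x + cosh²x equals cosh(2x).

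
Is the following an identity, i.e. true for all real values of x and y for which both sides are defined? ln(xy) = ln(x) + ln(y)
Yes, this is an identity.

Claim: ln(xy) = ln(x) + ln(y).
Reasoning: Both sides are simultaneously defined only when x, y > 0. Write x = e^p, y = e^q (p = ln x, q = ln y). Then xy = e^p · e^q = e^(p+q), so ln(xy) = p + q = ln(x) + ln(y).
So the two sides agree for all real values of x and y for which both sides are defined.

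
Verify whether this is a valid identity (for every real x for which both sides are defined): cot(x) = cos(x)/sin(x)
Claim: cot(x) = cos(x)/sin(x).
Reasoning: cot(x) is defined as 1/tan(x) = 1/(sin(x)/cos(x)) = cos(x)/sin(x), wherever sin(x) ≠ 0.
So the two sides agree for every real x for which both sides are defined.

Conclusion: Yes, this is an identity.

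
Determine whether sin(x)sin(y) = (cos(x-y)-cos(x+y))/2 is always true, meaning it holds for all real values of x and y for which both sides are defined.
Yes, this is an identity.

Claim: sin(x)sin(y) = (cos(x-y)-cos(x+y))/2.
Reasoning: cos(x-y) = cos(x)cos(y) + sin(x)sin(y) and cos(x+y) = cos(x)cos(y) - sin(x)sin(y). Subtracting, cos(x-y) - cos(x+y) = 2sin(x)sin(y); divide by 2.
So the two sides agree for all real values of x and y for which both sides are defined.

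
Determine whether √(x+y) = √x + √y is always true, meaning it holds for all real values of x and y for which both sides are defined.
Claim: √(x+y) = √x + √y.
Test a specific point where both sides are defined: x = 4, y = 5.
LHS = √(x+y) ≈ 3.0000
RHS = √x + √y ≈ 4.2361
Since 3.0000 ≠ 4.2361, the equation fails at this point, so it cannot hold for all real values of x and y for which both sides are defined.
Squaring the right side gives x + 2√(xy) + y, not x + y.

Conclusion: No, this is NOT an identity.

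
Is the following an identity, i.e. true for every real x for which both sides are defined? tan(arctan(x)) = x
Yes, this is an identity.

Claim: tan(arctan(x)) = x.
Reasoning: For every real x, arctan(x) is by definition the angle in (-π/2, π/2) whose tangent equals x. Taking the tangent of that angle returns x.
So the two sides agree for every real x for which both sides are defined.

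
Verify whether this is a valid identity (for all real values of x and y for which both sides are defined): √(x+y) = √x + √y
Claim: √(x+y) = √x + √y.
Test a specific point where both sides are defined: x = 1/2, y = 1.
LHS = √(x+y) ≈ 1.2247
RHS = √x + √y ≈ 1.7071
Since 1.2247 ≠ 1.7071, the equation fails at this point, so it cannot hold for all real values of x and y for which both sides are defined.
Squaring the right side gives x + 2√(xy) + y, not x + y.

Conclusion: No, this is NOT an identity.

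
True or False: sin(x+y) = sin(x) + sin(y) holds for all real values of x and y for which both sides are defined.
Claim: sin(x+y) = sin(x) + sin(y).
Test a specific point where both sides are defined: x = π/6, y = -π/4.
LHS = sin(x+y) ≈ -0.2588
RHS = sin(x) + sin(y) ≈ -0.2071
Since -0.2588 ≠ -0.2071, the equation fails at this point, so it cannot hold for all real values of x and y for which both sides are defined.
The correct expansion is sin(x+y) = sin(x)cos(y) + cos(x)sin(y); sine is not additive.

Conclusion: False.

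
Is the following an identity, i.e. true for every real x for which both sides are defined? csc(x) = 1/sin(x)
Claim: csc(x) = 1/sin(x).
Reasoning: csc(x) is by definition the reciprocal of sin(x), wherever sin(x) ≠ 0.
So the two sides agree for every real x for which both sides are defined.

Conclusion: Yes, this is an identity.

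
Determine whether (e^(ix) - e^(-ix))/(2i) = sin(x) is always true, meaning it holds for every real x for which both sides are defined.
Claim: (e^(ix) - e^(-ix))/(2i) = sin(x).
Reasoning: By Euler's formula e^(ix) = cos(x) + i·sin(x) and e^(-ix) = cos(x) - i·sin(x). Subtracting cancels the cosine terms: e^(ix) - e^(-ix) = 2i·sin(x); divide by 2i.
So the two sides agree for every real x for which both sides are defined.

Conclusion: Yes, this is an identity.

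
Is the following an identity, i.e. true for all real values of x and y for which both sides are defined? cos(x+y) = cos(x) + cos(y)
No, this is NOT an identity.

Claim: cos(x+y) = cos(x) + cos(y).
Test a specific point where both sides are defined: x = π/3, y = π/3.
LHS = cos(x+y) ≈ -0.5000
RHS = cos(x) + cos(y) ≈ 1.0000
Since -0.5000 ≠ 1.0000, the equation fails at this point, so it cannot hold for all real values of x and y for which both sides are defined.
The correct expansion is cos(x+y) = cos(x)cos(y) - sin(x)sin(y); cosine is not additive.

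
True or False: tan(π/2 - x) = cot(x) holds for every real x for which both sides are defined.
True.

Claim: tan(π/2 - x) = cot(x).
Reasoning: tan(π/2 - x) = sin(π/2 - x)/cos(π/2 - x) = cos(x)/sin(x) = cot(x), using the cofunction identities sin(π/2 - x) = cos(x) and cos(π/2 - x) = sin(x).
So the two sides agree for every real x for which both sides are defined.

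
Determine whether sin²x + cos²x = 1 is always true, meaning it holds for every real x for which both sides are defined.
Claim: sin²x + cos²x = 1.
Reasoning: The point (cos x, sin x) lies on the unit circle X² + Y² = 1, so cos²x + sin²x = 1 for every real x.
So the two sides agree for every real x for which both sides are defined.

Conclusion: Yes, this is an identity.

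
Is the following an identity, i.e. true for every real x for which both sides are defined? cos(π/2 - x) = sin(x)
Claim: cos(π/2 - x) = sin(x).
Reasoning: Use cos(u - v) = cos(u)cos(v) + sin(u)sin(v) with u = π/2, v = x: cos(π/2)cos(x) + sin(π/2)sin(x) = 0·cos(x) + 1·sin(x) = sin(x).
So the two sides agree for every real x for which both sides are defined.

Conclusion: Yes, this is an identity.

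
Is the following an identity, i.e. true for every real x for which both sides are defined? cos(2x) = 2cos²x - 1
Yes, this is an identity.

Claim: cos(2x) = 2cos²x - 1.
Reasoning: cos(2x) = cos²x - sin²x. Replace sin²x by 1 - cos²x: cos²x - (1 - cos²x) = 2cos²x - 1.
So the two sides agree for every real x for which both sides are defined.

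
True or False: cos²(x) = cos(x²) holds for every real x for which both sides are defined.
Claim: cos²(x) = cos(x²).
Test a specific point where both sides are defined: x = π/3.
LHS = cos²(x) ≈ 0.2500
RHS = cos(x²) ≈ 0.4566
Since 0.2500 ≠ 0.4566, the equation fails at this point, so it cannot hold for every real x for which both sides are defined.
cos²(x) means (cos x)², squaring the output; cos(x²) squares the input. These are different functions.

Conclusion: False.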